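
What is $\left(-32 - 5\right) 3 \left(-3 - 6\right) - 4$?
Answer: $995$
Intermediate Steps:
$\left(-32 - 5\right) 3 \left(-3 - 6\right) - 4 = - 37 \cdot 3 \left(-9\right) - 4 = \left(-37\right) \left(-27\right) - 4 = 999 - 4 = 995$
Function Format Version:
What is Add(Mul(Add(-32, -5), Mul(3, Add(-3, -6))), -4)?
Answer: 995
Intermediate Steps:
Add(Mul(Add(-32, -5), Mul(3, Add(-3, -6))), -4) = Add(Mul(-37, Mul(3, -9)), -4) = Add(Mul(-37, -27), -4) = Add(999, -4) = 995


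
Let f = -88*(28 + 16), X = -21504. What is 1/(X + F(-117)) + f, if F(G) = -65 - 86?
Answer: -83848161/21655 ≈ -3872.0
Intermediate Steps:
F(G) = -151
f = -3872 (f = -88*44 = -3872)
1/(X + F(-117)) + f = 1/(-21504 - 151) - 3872 = 1/(-21655) - 3872 = -1/21655 - 3872 = -83848161/21655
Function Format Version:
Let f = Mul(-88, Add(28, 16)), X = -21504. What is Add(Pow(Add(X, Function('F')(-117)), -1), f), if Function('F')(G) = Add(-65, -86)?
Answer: Rational(-83848161, 21655) ≈ -3872.0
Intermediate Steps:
Function('F')(G) = -151
f = -3872 (f = Mul(-88, 44) = -3872)
Add(Pow(Add(X, Function('F')(-117)), -1), f) = Add(Pow(Add(-21504, -151), -1), -3872) = Add(Pow(-21655, -1), -3872) = Add(Rational(-1, 21655), -3872) = Rational(-83848161, 21655)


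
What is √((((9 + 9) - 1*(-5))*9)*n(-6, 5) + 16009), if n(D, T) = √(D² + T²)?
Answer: √(16009 + 207*√61) ≈ 132.76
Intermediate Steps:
√((((9 + 9) - 1*(-5))*9)*n(-6, 5) + 16009) = √((((9 + 9) - 1*(-5))*9)*√((-6)² + 5²) + 16009) = √(((18 + 5)*9)*√(36 + 25) + 16009) = √((23*9)*√61 + 16009) = √(207*√61 + 16009) = √(16009 + 207*√61)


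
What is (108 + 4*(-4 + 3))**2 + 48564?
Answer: 59380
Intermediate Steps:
(108 + 4*(-4 + 3))**2 + 48564 = (108 + 4*(-1))**2 + 48564 = (108 - 4)**2 + 48564 = 104**2 + 48564 = 10816 + 48564 = 59380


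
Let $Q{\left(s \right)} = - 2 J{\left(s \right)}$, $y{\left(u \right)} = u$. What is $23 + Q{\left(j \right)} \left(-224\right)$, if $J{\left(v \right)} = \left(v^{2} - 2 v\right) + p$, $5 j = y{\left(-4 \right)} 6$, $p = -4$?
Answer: $\frac{321343}{25} \approx 12854.0$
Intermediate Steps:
$j = - \frac{24}{5}$ ($j = \frac{\left(-4\right) 6}{5} = \frac{1}{5} \left(-24\right) = - \frac{24}{5} \approx -4.8$)
$J{\left(v \right)} = -4 + v^{2} - 2 v$ ($J{\left(v \right)} = \left(v^{2} - 2 v\right) - 4 = -4 + v^{2} - 2 v$)
$Q{\left(s \right)} = 8 - 2 s^{2} + 4 s$ ($Q{\left(s \right)} = - 2 \left(-4 + s^{2} - 2 s\right) = 8 - 2 s^{2} + 4 s$)
$23 + Q{\left(j \right)} \left(-224\right) = 23 + \left(8 - 2 \left(- \frac{24}{5}\right)^{2} + 4 \left(- \frac{24}{5}\right)\right) \left(-224\right) = 23 + \left(8 - \frac{1152}{25} - \frac{96}{5}\right) \left(-224\right) = 23 - - \frac{320768}{25} = 23 + \frac{320768}{25} = \frac{321343}{25}$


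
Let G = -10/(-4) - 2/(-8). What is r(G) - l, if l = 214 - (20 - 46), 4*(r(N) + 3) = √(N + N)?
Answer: -243 + √22/8 ≈ -242.41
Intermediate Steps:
G = 11/4 (G = -10*(-¼) - 2*(-⅛) = 5/2 + ¼ = 11/4 ≈ 2.7500)
r(N) = -3 + √2*√N/4 (r(N) = -3 + √(N + N)/4 = -3 + √(2*N)/4 = -3 + (√2*√N)/4 = -3 + √2*√N/4)
l = 240 (l = 214 - 1*(-26) = 214 + 26 = 240)
r(G) - l = (-3 + √2*√(11/4)/4) - 1*240 = (-3 + √2*(√11/2)/4) - 240 = (-3 + √22/8) - 240 = -243 + √22/8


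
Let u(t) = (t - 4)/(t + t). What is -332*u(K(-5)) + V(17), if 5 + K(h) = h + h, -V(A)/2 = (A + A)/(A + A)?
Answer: -3184/15 ≈ -212.27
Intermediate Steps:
V(A) = -2 (V(A) = -2*(A + A)/(A + A) = -2*2*A/(2*A) = -2*2*A*1/(2*A) = -2*1 = -2)
K(h) = -5 + 2*h (K(h) = -5 + (h + h) = -5 + 2*h)
u(t) = (-4 + t)/(2*t) (u(t) = (-4 + t)/((2*t)) = (-4 + t)*(1/(2*t)) = (-4 + t)/(2*t))
-332*u(K(-5)) + V(17) = -166*(-4 + (-5 + 2*(-5)))/(-5 + 2*(-5)) - 2 = -166*(-4 + (-5 - 10))/(-5 - 10) - 2 = -166*(-4 - 15)/(-15) - 2 = -166*(-1)*(-19)/15 - 2 = -332*19/30 - 2 = -3154/15 - 2 = -3184/15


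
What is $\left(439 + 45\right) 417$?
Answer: $201828$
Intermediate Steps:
$\left(439 + 45\right) 417 = 484 \cdot 417 = 201828$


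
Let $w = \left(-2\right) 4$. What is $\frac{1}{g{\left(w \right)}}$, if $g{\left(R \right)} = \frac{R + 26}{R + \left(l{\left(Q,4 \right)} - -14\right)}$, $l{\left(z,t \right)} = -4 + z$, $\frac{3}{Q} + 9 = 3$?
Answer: $\frac{1}{12} \approx 0.083333$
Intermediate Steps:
$Q = - \frac{1}{2}$ ($Q = \frac{3}{-9 + 3} = \frac{3}{-6} = 3 \left(- \frac{1}{6}\right) = - \frac{1}{2} \approx -0.5$)
$w = -8$
$g{\left(R \right)} = \frac{26 + R}{\frac{19}{2} + R}$ ($g{\left(R \right)} = \frac{R + 26}{R - - \frac{19}{2}} = \frac{26 + R}{R + \left(- \frac{9}{2} + 14\right)} = \frac{26 + R}{R + \frac{19}{2}} = \frac{26 + R}{\frac{19}{2} + R}$)
$\frac{1}{g{\left(w \right)}} = \frac{1}{2 \frac{1}{19 + 2 \left(-8\right)} \left(26 - 8\right)} = \frac{1}{2 \frac{1}{19 - 16} \cdot 18} = \frac{1}{2 \cdot \frac{1}{3} \cdot 18} = \frac{1}{12}$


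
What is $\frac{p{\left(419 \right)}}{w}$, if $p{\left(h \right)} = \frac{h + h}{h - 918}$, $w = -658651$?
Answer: $\frac{838}{328666849} \approx 2.5497 \cdot 10^{-6}$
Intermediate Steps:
$p{\left(h \right)} = \frac{2 h}{-918 + h}$
$\frac{p{\left(419 \right)}}{w} = \frac{2 \cdot 419 \frac{1}{-918 + 419}}{-658651} = 2 \cdot 419 \frac{1}{-499} \left(- \frac{1}{658651}\right) = 2 \cdot 419 \left(- \frac{1}{499}\right) \left(- \frac{1}{658651}\right) = \left(- \frac{838}{499}\right) \left(- \frac{1}{658651}\right) = \frac{838}{328666849}$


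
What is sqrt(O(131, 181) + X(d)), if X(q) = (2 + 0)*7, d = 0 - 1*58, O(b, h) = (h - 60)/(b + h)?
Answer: 67*sqrt(78)/156 ≈ 3.7931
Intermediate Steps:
O(b, h) = (-60 + h)/(b + h)
d = -58 (d = 0 - 58 = -58)
X(q) = 14 (X(q) = 2*7 = 14)
sqrt(O(131, 181) + X(d)) = sqrt((-60 + 181)/(131 + 181) + 14) = sqrt(121/312 + 14) = sqrt(4489/312) = 67*sqrt(78)/156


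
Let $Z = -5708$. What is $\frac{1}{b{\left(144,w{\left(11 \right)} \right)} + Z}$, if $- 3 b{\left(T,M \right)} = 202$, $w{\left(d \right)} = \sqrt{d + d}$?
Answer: $- \frac{3}{17326} \approx -0.00017315$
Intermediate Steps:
$w{\left(d \right)} = \sqrt{2} \sqrt{d}$ ($w{\left(d \right)} = \sqrt{2 d} = \sqrt{2} \sqrt{d}$)
$b{\left(T,M \right)} = - \frac{202}{3}$ ($b{\left(T,M \right)} = \left(- \frac{1}{3}\right) 202 = - \frac{202}{3}$)
$\frac{1}{b{\left(144,w{\left(11 \right)} \right)} + Z} = \frac{1}{- \frac{202}{3} - 5708} = \frac{1}{- \frac{17326}{3}} = - \frac{3}{17326}$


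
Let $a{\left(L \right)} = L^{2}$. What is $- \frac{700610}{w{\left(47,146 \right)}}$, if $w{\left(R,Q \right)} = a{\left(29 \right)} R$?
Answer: $- \frac{700610}{39527} \approx -17.725$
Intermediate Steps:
$w{\left(R,Q \right)} = 841 R$ ($w{\left(R,Q \right)} = 29^{2} R = 841 R$)
$- \frac{700610}{w{\left(47,146 \right)}} = - \frac{700610}{841 \cdot 47} = - \frac{700610}{39527}$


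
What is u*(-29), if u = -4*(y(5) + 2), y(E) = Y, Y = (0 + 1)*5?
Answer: 812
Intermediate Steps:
Y = 5 (Y = 1*5 = 5)
y(E) = 5
u = -28 (u = -4*(5 + 2) = -4*7 = -28)
u*(-29) = -28*(-29) = 812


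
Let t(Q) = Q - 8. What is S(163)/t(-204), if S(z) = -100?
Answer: 25/53 ≈ 0.47170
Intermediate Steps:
t(Q) = -8 + Q
S(163)/t(-204) = -100/(-8 - 204) = -100/(-212) = -100*(-1/212) = 25/53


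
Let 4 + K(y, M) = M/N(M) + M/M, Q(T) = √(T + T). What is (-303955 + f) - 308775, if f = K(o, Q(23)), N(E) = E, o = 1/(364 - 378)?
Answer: -612732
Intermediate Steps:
Q(T) = √2*√T (Q(T) = √(2*T) = √2*√T)
o = -1/14 (o = 1/(-14) = -1/14 ≈ -0.071429)
K(y, M) = -2 (K(y, M) = -4 + (M/M + M/M) = -4 + (1 + 1) = -4 + 2 = -2)
f = -2
(-303955 + f) - 308775 = (-303955 - 2) - 308775 = -303957 - 308775 = -612732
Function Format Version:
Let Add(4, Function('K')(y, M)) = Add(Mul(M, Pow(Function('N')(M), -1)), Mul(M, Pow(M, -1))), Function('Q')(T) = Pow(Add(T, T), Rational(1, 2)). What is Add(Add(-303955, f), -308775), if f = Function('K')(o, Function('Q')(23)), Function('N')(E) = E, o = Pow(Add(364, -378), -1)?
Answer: -612732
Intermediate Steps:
Function('Q')(T) = Mul(Pow(2, Rational(1, 2)), Pow(T, Rational(1, 2))) (Function('Q')(T) = Pow(Mul(2, T), Rational(1, 2)) = Mul(Pow(2, Rational(1, 2)), Pow(T, Rational(1, 2))))
o = Rational(-1, 14) (o = Pow(-14, -1) = Rational(-1, 14) ≈ -0.071429)
Function('K')(y, M) = -2 (Function('K')(y, M) = Add(-4, Add(Mul(M, Pow(M, -1)), Mul(M, Pow(M, -1)))) = Add(-4, Add(1, 1)) = Add(-4, 2) = -2)
f = -2
Add(Add(-303955, f), -308775) = Add(Add(-303955, -2), -308775) = Add(-303957, -308775) = -612732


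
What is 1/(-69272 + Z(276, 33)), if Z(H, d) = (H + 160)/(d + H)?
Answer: -309/21404612 ≈ -1.4436e-5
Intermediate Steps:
Z(H, d) = (160 + H)/(H + d)
1/(-69272 + Z(276, 33)) = 1/(-69272 + (160 + 276)/(276 + 33)) = 1/(-69272 + 436/309) = 1/(-21404612/309) = -309/21404612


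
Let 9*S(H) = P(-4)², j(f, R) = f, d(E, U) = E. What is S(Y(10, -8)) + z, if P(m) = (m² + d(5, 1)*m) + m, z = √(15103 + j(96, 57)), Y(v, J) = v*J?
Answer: 64/9 + √15199 ≈ 130.40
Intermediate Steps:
Y(v, J) = J*v
z = √15199 (z = √(15103 + 96) = √15199 ≈ 123.28)
P(m) = m² + 6*m (P(m) = (m² + 5*m) + m = m² + 6*m)
S(H) = 64/9 (S(H) = (-4*(6 - 4))²/9 = (-4*2)²/9 = (⅑)*(-8)² = (⅑)*64 = 64/9)
S(Y(10, -8)) + z = 64/9 + √15199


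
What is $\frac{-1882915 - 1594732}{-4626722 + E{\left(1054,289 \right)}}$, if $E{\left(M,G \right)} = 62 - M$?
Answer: $\frac{3477647}{4627714} \approx 0.75148$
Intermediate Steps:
$\frac{-1882915 - 1594732}{-4626722 + E{\left(1054,289 \right)}} = \frac{-1882915 - 1594732}{-4626722 + \left(62 - 1054\right)} = - \frac{3477647}{-4626722 + \left(62 - 1054\right)} = - \frac{3477647}{-4626722 - 992} = - \frac{3477647}{-4627714} = \left(-3477647\right) \left(- \frac{1}{4627714}\right) = \frac{3477647}{4627714}$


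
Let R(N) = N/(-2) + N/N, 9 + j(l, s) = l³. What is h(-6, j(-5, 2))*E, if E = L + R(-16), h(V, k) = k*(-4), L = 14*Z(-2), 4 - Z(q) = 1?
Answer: 27336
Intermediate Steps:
j(l, s) = -9 + l³
Z(q) = 3 (Z(q) = 4 - 1*1 = 4 - 1 = 3)
R(N) = 1 - N/2 (R(N) = N*(-½) + 1 = -N/2 + 1 = 1 - N/2)
L = 42 (L = 14*3 = 42)
h(V, k) = -4*k
E = 51 (E = 42 + (1 - ½*(-16)) = 42 + (1 + 8) = 42 + 9 = 51)
h(-6, j(-5, 2))*E = -4*(-9 + (-5)³)*51 = -4*(-9 - 125)*51 = -4*(-134)*51 = 536*51 = 27336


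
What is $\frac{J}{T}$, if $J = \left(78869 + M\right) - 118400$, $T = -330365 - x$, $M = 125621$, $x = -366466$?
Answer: $\frac{86090}{36101} \approx 2.3847$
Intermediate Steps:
$T = 36101$ ($T = -330365 - -366466 = -330365 + 366466 = 36101$)
$J = 86090$ ($J = \left(78869 + 125621\right) - 118400 = 204490 - 118400 = 86090$)
$\frac{J}{T} = \frac{86090}{36101}$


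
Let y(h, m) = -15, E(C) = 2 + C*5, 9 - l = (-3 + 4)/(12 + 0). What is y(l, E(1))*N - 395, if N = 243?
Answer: -4040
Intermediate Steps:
l = 107/12 (l = 9 - (-3 + 4)/(12 + 0) = 9 - 1/12 = 107/12 ≈ 8.9167)
E(C) = 2 + 5*C
y(l, E(1))*N - 395 = -15*243 - 395 = -3645 - 395 = -4040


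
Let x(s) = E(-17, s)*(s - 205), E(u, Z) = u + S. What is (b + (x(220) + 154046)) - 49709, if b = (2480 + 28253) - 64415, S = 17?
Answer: 70655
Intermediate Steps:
E(u, Z) = 17 + u (E(u, Z) = u + 17 = 17 + u)
x(s) = 0 (x(s) = (17 - 17)*(s - 205) = 0*(-205 + s) = 0)
b = -33682 (b = 30733 - 64415 = -33682)
(b + (x(220) + 154046)) - 49709 = (-33682 + (0 + 154046)) - 49709 = (-33682 + 154046) - 49709 = 120364 - 49709 = 70655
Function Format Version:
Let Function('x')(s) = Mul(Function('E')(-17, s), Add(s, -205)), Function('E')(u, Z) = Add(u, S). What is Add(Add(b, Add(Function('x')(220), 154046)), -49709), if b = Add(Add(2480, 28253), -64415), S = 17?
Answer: 70655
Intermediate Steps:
Function('E')(u, Z) = Add(17, u) (Function('E')(u, Z) = Add(u, 17) = Add(17, u))
Function('x')(s) = 0 (Function('x')(s) = Mul(Add(17, -17), Add(s, -205)) = Mul(0, Add(-205, s)) = 0)
b = -33682 (b = Add(30733, -64415) = -33682)
Add(Add(b, Add(Function('x')(220), 154046)), -49709) = Add(Add(-33682, Add(0, 154046)), -49709) = Add(Add(-33682, 154046), -49709) = Add(120364, -49709) = 70655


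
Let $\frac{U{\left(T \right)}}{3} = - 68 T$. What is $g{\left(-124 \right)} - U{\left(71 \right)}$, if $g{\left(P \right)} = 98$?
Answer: $14582$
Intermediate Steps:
$U{\left(T \right)} = - 204 T$ ($U{\left(T \right)} = 3 \left(- 68 T\right) = - 204 T$)
$g{\left(-124 \right)} - U{\left(71 \right)} = 98 - \left(-204\right) 71 = 98 - -14484 = 98 + 14484 = 14582$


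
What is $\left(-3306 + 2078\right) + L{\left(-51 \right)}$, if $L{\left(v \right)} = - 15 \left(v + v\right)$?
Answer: $302$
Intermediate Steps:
$L{\left(v \right)} = - 30 v$ ($L{\left(v \right)} = - 15 \cdot 2 v = - 30 v$)
$\left(-3306 + 2078\right) + L{\left(-51 \right)} = \left(-3306 + 2078\right) - -1530 = -1228 + 1530 = 302$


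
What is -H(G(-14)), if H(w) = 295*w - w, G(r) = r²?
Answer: -57624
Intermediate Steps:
H(w) = 294*w
-H(G(-14)) = -294*(-14)² = -294*196 = -1*57624 = -57624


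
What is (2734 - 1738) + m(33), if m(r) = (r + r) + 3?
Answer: 1065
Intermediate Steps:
m(r) = 3 + 2*r (m(r) = 2*r + 3 = 3 + 2*r)
(2734 - 1738) + m(33) = (2734 - 1738) + (3 + 2*33) = 996 + (3 + 66) = 996 + 69 = 1065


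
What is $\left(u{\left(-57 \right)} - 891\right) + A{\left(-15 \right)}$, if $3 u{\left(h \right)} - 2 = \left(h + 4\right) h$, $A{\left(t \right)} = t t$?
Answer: $\frac{1025}{3} \approx 341.67$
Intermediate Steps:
$A{\left(t \right)} = t^{2}$
$u{\left(h \right)} = \frac{2}{3} + \frac{h \left(4 + h\right)}{3}$ ($u{\left(h \right)} = \frac{2}{3} + \frac{\left(h + 4\right) h}{3} = \frac{2}{3} + \frac{\left(4 + h\right) h}{3} = \frac{2}{3} + \frac{h \left(4 + h\right)}{3}$)
$\left(u{\left(-57 \right)} - 891\right) + A{\left(-15 \right)} = \left(\left(\frac{2}{3} + \frac{\left(-57\right)^{2}}{3} + \frac{4}{3} \left(-57\right)\right) - 891\right) + \left(-15\right)^{2} = \left(\left(\frac{2}{3} + \frac{1}{3} \cdot 3249 - 76\right) - 891\right) + 225 = \left(\left(\frac{2}{3} + 1083 - 76\right) - 891\right) + 225 = \left(\frac{3023}{3} - 891\right) + 225 = \frac{350}{3} + 225 = \frac{1025}{3}$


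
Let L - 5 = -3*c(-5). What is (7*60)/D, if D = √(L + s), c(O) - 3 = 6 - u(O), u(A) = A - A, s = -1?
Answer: -420*I*√23/23 ≈ -87.576*I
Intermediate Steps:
u(A) = 0
c(O) = 9 (c(O) = 3 + (6 - 1*0) = 3 + (6 + 0) = 3 + 6 = 9)
L = -22 (L = 5 - 3*9 = 5 - 27 = -22)
D = I*√23 (D = √(-22 - 1) = √(-23) = I*√23 ≈ 4.7958*I)
(7*60)/D = (7*60)/((I*√23)) = 420*(-I*√23/23) = -420*I*√23/23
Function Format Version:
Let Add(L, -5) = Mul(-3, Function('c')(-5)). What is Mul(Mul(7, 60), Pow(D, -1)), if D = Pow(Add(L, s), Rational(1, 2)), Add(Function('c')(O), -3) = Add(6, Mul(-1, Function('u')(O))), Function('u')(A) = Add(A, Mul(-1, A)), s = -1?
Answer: Mul(Rational(-420, 23), I, Pow(23, Rational(1, 2))) ≈ Mul(-87.576, I)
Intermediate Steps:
Function('u')(A) = 0
Function('c')(O) = 9 (Function('c')(O) = Add(3, Add(6, Mul(-1, 0))) = Add(3, Add(6, 0)) = Add(3, 6) = 9)
L = -22 (L = Add(5, Mul(-3, 9)) = Add(5, -27) = -22)
D = Mul(I, Pow(23, Rational(1, 2))) (D = Pow(Add(-22, -1), Rational(1, 2)) = Pow(-23, Rational(1, 2)) = Mul(I, Pow(23, Rational(1, 2))) ≈ Mul(4.7958, I))
Mul(Mul(7, 60), Pow(D, -1)) = Mul(Mul(7, 60), Pow(Mul(I, Pow(23, Rational(1, 2))), -1)) = Mul(420, Mul(Rational(-1, 23), I, Pow(23, Rational(1, 2)))) = Mul(Rational(-420, 23), I, Pow(23, Rational(1, 2)))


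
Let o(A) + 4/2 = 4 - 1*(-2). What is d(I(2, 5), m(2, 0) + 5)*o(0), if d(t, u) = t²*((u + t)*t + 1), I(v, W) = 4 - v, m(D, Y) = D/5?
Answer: 1264/5 ≈ 252.80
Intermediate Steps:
m(D, Y) = D/5 (m(D, Y) = D*(⅕) = D/5)
o(A) = 4 (o(A) = -2 + (4 - 1*(-2)) = -2 + (4 + 2) = -2 + 6 = 4)
d(t, u) = t²*(1 + t*(t + u)) (d(t, u) = t²*((t + u)*t + 1) = t²*(t*(t + u) + 1) = t²*(1 + t*(t + u)))
d(I(2, 5), m(2, 0) + 5)*o(0) = ((4 - 1*2)²*(1 + (4 - 1*2)² + (4 - 1*2)*((⅕)*2 + 5)))*4 = ((4 - 2)²*(1 + (4 - 2)² + (4 - 2)*(⅖ + 5)))*4 = (2²*(1 + 2² + 2*(27/5)))*4 = (4*(1 + 4 + 54/5))*4 = (4*(79/5))*4 = (316/5)*4 = 1264/5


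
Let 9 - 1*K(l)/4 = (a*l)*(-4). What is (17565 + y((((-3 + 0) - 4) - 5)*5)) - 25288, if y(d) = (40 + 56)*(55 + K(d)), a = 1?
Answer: -91147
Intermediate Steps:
K(l) = 36 + 16*l (K(l) = 36 - 4*1*l*(-4) = 36 - 4*l*(-4) = 36 - (-16)*l = 36 + 16*l)
y(d) = 8736 + 1536*d (y(d) = (40 + 56)*(55 + (36 + 16*d)) = 96*(91 + 16*d) = 8736 + 1536*d)
(17565 + y((((-3 + 0) - 4) - 5)*5)) - 25288 = (17565 + (8736 + 1536*((((-3 + 0) - 4) - 5)*5))) - 25288 = (17565 + (8736 + 1536*(((-3 - 4) - 5)*5))) - 25288 = (17565 + (8736 + 1536*((-7 - 5)*5))) - 25288 = (17565 + (8736 + 1536*(-12*5))) - 25288 = (17565 + (8736 + 1536*(-60))) - 25288 = (17565 + (8736 - 92160)) - 25288 = (17565 - 83424) - 25288 = -65859 - 25288 = -91147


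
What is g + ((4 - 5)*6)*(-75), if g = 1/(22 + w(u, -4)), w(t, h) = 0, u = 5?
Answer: 9901/22 ≈ 450.05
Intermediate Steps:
g = 1/22 (g = 1/(22 + 0) = 1/22 ≈ 0.045455)
g + ((4 - 5)*6)*(-75) = 1/22 + ((4 - 5)*6)*(-75) = 1/22 - 1*6*(-75) = 1/22 - 6*(-75) = 1/22 + 450 = 9901/22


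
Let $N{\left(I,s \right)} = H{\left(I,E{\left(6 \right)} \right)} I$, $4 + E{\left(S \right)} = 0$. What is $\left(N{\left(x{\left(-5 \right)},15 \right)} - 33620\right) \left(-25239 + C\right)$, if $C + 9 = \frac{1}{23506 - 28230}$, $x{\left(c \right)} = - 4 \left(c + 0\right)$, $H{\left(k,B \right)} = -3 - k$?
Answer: $\frac{1016193631560}{1181} \approx 8.6045 \cdot 10^{8}$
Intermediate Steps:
$E{\left(S \right)} = -4$ ($E{\left(S \right)} = -4 + 0 = -4$)
$x{\left(c \right)} = - 4 c$
$N{\left(I,s \right)} = I \left(-3 - I\right)$ ($N{\left(I,s \right)} = \left(-3 - I\right) I = I \left(-3 - I\right)$)
$C = - \frac{42517}{4724}$ ($C = -9 + \frac{1}{23506 - 28230} = -9 + \frac{1}{-4724} = -9 - \frac{1}{4724} = - \frac{42517}{4724} \approx -9.0002$)
$\left(N{\left(x{\left(-5 \right)},15 \right)} - 33620\right) \left(-25239 + C\right) = \left(- \left(-4\right) \left(-5\right) \left(3 - -20\right) - 33620\right) \left(-25239 - \frac{42517}{4724}\right) = \left(\left(-1\right) 20 \left(3 + 20\right) - 33620\right) \left(- \frac{119271553}{4724}\right) = \left(\left(-1\right) 20 \cdot 23 - 33620\right) \left(- \frac{119271553}{4724}\right) = \left(-460 - 33620\right) \left(- \frac{119271553}{4724}\right) = \left(-34080\right) \left(- \frac{119271553}{4724}\right) = \frac{1016193631560}{1181}$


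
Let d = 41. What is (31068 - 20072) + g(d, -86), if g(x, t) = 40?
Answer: 11036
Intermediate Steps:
(31068 - 20072) + g(d, -86) = (31068 - 20072) + 40 = 10996 + 40 = 11036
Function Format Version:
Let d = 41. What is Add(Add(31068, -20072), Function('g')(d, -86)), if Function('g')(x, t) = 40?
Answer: 11036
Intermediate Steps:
Add(Add(31068, -20072), Function('g')(d, -86)) = Add(Add(31068, -20072), 40) = Add(10996, 40) = 11036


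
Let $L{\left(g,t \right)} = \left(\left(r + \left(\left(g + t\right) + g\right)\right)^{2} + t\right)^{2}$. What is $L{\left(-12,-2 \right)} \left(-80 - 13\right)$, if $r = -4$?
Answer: $-74995572$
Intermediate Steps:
$L{\left(g,t \right)} = \left(t + \left(-4 + t + 2 g\right)^{2}\right)^{2}$ ($L{\left(g,t \right)} = \left(\left(-4 + \left(\left(g + t\right) + g\right)\right)^{2} + t\right)^{2} = \left(\left(-4 + \left(t + 2 g\right)\right)^{2} + t\right)^{2} = \left(\left(-4 + t + 2 g\right)^{2} + t\right)^{2} = \left(t + \left(-4 + t + 2 g\right)^{2}\right)^{2}$)
$L{\left(-12,-2 \right)} \left(-80 - 13\right) = \left(-2 + \left(-4 - 2 + 2 \left(-12\right)\right)^{2}\right)^{2} \left(-80 - 13\right) = \left(-2 + \left(-4 - 2 - 24\right)^{2}\right)^{2} \left(-93\right) = \left(-2 + \left(-30\right)^{2}\right)^{2} \left(-93\right) = \left(-2 + 900\right)^{2} \left(-93\right) = 898^{2} \left(-93\right) = 806404 \left(-93\right) = -74995572$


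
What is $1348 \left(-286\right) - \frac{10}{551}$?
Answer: $- \frac{212425938}{551} \approx -3.8553 \cdot 10^{5}$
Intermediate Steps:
$1348 \left(-286\right) - \frac{10}{551} = -385528 - \frac{10}{551} = - \frac{212425938}{551}$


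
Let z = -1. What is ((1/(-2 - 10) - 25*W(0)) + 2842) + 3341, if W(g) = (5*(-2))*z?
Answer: 71195/12 ≈ 5932.9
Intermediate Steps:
W(g) = 10 (W(g) = (5*(-2))*(-1) = -10*(-1) = 10)
((1/(-2 - 10) - 25*W(0)) + 2842) + 3341 = ((1/(-2 - 10) - 25*10) + 2842) + 3341 = ((1/(-12) - 250) + 2842) + 3341 = ((-1/12 - 250) + 2842) + 3341 = (-3001/12 + 2842) + 3341 = 31103/12 + 3341 = 71195/12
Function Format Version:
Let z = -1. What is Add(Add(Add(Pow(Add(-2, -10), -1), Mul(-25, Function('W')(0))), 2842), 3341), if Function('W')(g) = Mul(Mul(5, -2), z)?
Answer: Rational(71195, 12) ≈ 5932.9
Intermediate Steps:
Function('W')(g) = 10 (Function('W')(g) = Mul(Mul(5, -2), -1) = Mul(-10, -1) = 10)
Add(Add(Add(Pow(Add(-2, -10), -1), Mul(-25, Function('W')(0))), 2842), 3341) = Add(Add(Add(Pow(Add(-2, -10), -1), Mul(-25, 10)), 2842), 3341) = Add(Add(Add(Pow(-12, -1), -250), 2842), 3341) = Add(Add(Add(Rational(-1, 12), -250), 2842), 3341) = Add(Add(Rational(-3001, 12), 2842), 3341) = Add(Rational(31103, 12), 3341) = Rational(71195, 12)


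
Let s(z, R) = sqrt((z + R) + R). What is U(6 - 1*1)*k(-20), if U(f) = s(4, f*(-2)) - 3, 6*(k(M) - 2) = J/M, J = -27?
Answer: -267/40 + 89*I/10 ≈ -6.675 + 8.9*I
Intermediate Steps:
k(M) = 2 - 9/(2*M) (k(M) = 2 + (-27/M)/6 = 2 - 9/(2*M))
s(z, R) = sqrt(z + 2*R) (s(z, R) = sqrt((R + z) + R) = sqrt(z + 2*R))
U(f) = -3 + sqrt(4 - 4*f) (U(f) = sqrt(4 + 2*(f*(-2))) - 3 = sqrt(4 + 2*(-2*f)) - 3 = sqrt(4 - 4*f) - 3 = -3 + sqrt(4 - 4*f))
U(6 - 1*1)*k(-20) = (-3 + 2*sqrt(1 - (6 - 1*1)))*(2 - 9/2/(-20)) = (-3 + 2*sqrt(1 - (6 - 1)))*(2 - 9/2*(-1/20)) = (-3 + 2*sqrt(1 - 1*5))*(2 + 9/40) = (-3 + 2*sqrt(1 - 5))*(89/40) = (-3 + 2*sqrt(-4))*(89/40) = (-3 + 2*(2*I))*(89/40) = (-3 + 4*I)*(89/40) = -267/40 + 89*I/10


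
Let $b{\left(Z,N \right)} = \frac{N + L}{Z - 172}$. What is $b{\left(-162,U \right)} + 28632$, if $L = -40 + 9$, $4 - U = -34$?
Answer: $\frac{9563081}{334} \approx 28632.0$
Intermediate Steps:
$U = 38$ ($U = 4 - -34 = 4 + 34 = 38$)
$L = -31$
$b{\left(Z,N \right)} = \frac{-31 + N}{-172 + Z}$ ($b{\left(Z,N \right)} = \frac{N - 31}{Z - 172} = \frac{-31 + N}{-172 + Z}$)
$b{\left(-162,U \right)} + 28632 = \frac{-31 + 38}{-172 - 162} + 28632 = \frac{1}{-334} \cdot 7 + 28632 = \left(- \frac{1}{334}\right) 7 + 28632 = - \frac{7}{334} + 28632 = \frac{9563081}{334}$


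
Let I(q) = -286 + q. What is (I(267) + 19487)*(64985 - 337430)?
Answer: -5303959260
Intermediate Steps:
(I(267) + 19487)*(64985 - 337430) = ((-286 + 267) + 19487)*(64985 - 337430) = (-19 + 19487)*(-272445) = 19468*(-272445) = -5303959260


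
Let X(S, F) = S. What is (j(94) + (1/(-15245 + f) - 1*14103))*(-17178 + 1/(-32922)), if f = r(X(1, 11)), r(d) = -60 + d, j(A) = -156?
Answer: 123410706276267229/503838288 ≈ 2.4494e+8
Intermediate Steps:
f = -59 (f = -60 + 1 = -59)
(j(94) + (1/(-15245 + f) - 1*14103))*(-17178 + 1/(-32922)) = (-156 + (1/(-15245 - 59) - 1*14103))*(-17178 + 1/(-32922)) = (-156 + (1/(-15304) - 14103))*(-17178 - 1/32922) = (-156 + (-1/15304 - 14103))*(-565534117/32922) = (-156 - 215832313/15304)*(-565534117/32922) = -218219737/15304*(-565534117/32922) = 123410706276267229/503838288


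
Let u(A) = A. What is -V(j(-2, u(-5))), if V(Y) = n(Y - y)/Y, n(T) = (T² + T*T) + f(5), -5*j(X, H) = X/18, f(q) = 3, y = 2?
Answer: -21917/45 ≈ -487.04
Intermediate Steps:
j(X, H) = -X/90 (j(X, H) = -X/(5*18) = -X/90)
n(T) = 3 + 2*T² (n(T) = (T² + T*T) + 3 = (T² + T²) + 3 = 2*T² + 3 = 3 + 2*T²)
V(Y) = (3 + 2*(-2 + Y)²)/Y (V(Y) = (3 + 2*(Y - 1*2)²)/Y = (3 + 2*(Y - 2)²)/Y = (3 + 2*(-2 + Y)²)/Y)
-V(j(-2, u(-5))) = -(3 + 2*(-2 - 1/90*(-2))²)/((-1/90*(-2))) = -(3 + 2*(-2 + 1/45)²)/1/45 = -45*(3 + 2*(-89/45)²) = -45*(3 + 2*(7921/2025)) = -45*(3 + 15842/2025) = -45*21917/2025 = -1*21917/45 = -21917/45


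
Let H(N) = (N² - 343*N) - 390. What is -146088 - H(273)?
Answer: -126588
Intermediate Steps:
H(N) = -390 + N² - 343*N
-146088 - H(273) = -146088 - (-390 + 273² - 343*273) = -146088 - (-390 + 74529 - 93639) = -146088 - 1*(-19500) = -146088 + 19500 = -126588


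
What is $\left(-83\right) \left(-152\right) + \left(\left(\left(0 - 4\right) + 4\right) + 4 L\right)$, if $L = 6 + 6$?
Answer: $12664$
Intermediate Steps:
$L = 12$
$\left(-83\right) \left(-152\right) + \left(\left(\left(0 - 4\right) + 4\right) + 4 L\right) = \left(-83\right) \left(-152\right) + \left(\left(\left(0 - 4\right) + 4\right) + 4 \cdot 12\right) = 12616 + \left(\left(-4 + 4\right) + 48\right) = 12616 + \left(0 + 48\right) = 12616 + 48 = 12664$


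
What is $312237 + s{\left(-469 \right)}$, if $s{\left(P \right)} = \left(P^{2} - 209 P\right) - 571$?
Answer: $629648$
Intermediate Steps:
$s{\left(P \right)} = -571 + P^{2} - 209 P$
$312237 + s{\left(-469 \right)} = 312237 - \left(-97450 - 219961\right) = 312237 + \left(-571 + 219961 + 98021\right) = 312237 + 317411 = 629648$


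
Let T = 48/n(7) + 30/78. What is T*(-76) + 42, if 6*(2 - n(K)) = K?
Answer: -283714/65 ≈ -4364.8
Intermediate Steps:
n(K) = 2 - K/6
T = 3769/65 (T = 48/(2 - 1/6*7) + 30/78 = 48/(2 - 7/6) + 30*(1/78) = 48/(5/6) + 5/13 = 48*(6/5) + 5/13 = 288/5 + 5/13 = 3769/65 ≈ 57.985)
T*(-76) + 42 = (3769/65)*(-76) + 42 = -286444/65 + 42 = -283714/65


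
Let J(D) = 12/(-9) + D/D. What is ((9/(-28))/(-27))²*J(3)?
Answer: -1/21168 ≈ -4.7241e-5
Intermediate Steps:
J(D) = -⅓ (J(D) = 12*(-⅑) + 1 = -4/3 + 1 = -⅓)
((9/(-28))/(-27))²*J(3) = ((9/(-28))/(-27))²*(-⅓) = ((9*(-1/28))*(-1/27))²*(-⅓) = (-9/28*(-1/27))²*(-⅓) = (1/84)²*(-⅓) = (1/7056)*(-⅓) = -1/21168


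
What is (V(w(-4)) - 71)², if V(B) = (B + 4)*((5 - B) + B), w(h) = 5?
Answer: 676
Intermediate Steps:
V(B) = 20 + 5*B (V(B) = (4 + B)*5 = 20 + 5*B)
(V(w(-4)) - 71)² = ((20 + 5*5) - 71)² = ((20 + 25) - 71)² = (45 - 71)² = (-26)² = 676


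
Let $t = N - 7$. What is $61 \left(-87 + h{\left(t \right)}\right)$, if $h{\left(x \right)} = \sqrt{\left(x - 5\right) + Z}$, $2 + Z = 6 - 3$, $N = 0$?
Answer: $-5307 + 61 i \sqrt{11} \approx -5307.0 + 202.31 i$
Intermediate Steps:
$Z = 1$ ($Z = -2 + \left(6 - 3\right) = -2 + 3 = 1$)
$t = -7$ ($t = 0 - 7 = -7$)
$h{\left(x \right)} = \sqrt{-4 + x}$ ($h{\left(x \right)} = \sqrt{\left(x - 5\right) + 1} = \sqrt{\left(-5 + x\right) + 1} = \sqrt{-4 + x}$)
$61 \left(-87 + h{\left(t \right)}\right) = 61 \left(-87 + \sqrt{-4 - 7}\right) = 61 \left(-87 + \sqrt{-11}\right) = 61 \left(-87 + i \sqrt{11}\right) = -5307 + 61 i \sqrt{11}$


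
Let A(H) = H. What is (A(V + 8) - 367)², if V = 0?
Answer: 128881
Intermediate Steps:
(A(V + 8) - 367)² = ((0 + 8) - 367)² = (8 - 367)² = (-359)² = 128881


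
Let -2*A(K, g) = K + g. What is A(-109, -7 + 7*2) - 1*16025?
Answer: -15974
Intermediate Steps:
A(K, g) = -K/2 - g/2 (A(K, g) = -(K + g)/2 = -K/2 - g/2)
A(-109, -7 + 7*2) - 1*16025 = (-½*(-109) - (-7 + 7*2)/2) - 1*16025 = (109/2 - (-7 + 14)/2) - 16025 = (109/2 - ½*7) - 16025 = (109/2 - 7/2) - 16025 = 51 - 16025 = -15974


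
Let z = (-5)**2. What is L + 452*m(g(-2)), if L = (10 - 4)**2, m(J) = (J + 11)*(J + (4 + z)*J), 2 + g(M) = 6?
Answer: 813636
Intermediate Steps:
g(M) = 4 (g(M) = -2 + 6 = 4)
z = 25
m(J) = 30*J*(11 + J) (m(J) = (J + 11)*(J + (4 + 25)*J) = (11 + J)*(J + 29*J) = (11 + J)*(30*J) = 30*J*(11 + J))
L = 36 (L = 6**2 = 36)
L + 452*m(g(-2)) = 36 + 452*(30*4*(11 + 4)) = 36 + 452*(30*4*15) = 36 + 452*1800 = 36 + 813600 = 813636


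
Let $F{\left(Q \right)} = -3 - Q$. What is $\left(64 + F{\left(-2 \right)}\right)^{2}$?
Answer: $3969$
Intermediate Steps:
$\left(64 + F{\left(-2 \right)}\right)^{2} = \left(64 - 1\right)^{2} = 63^{2} = 3969$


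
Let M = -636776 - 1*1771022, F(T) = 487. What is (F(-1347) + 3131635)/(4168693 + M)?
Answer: 3132122/1760895 ≈ 1.7787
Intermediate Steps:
M = -2407798 (M = -636776 - 1771022 = -2407798)
(F(-1347) + 3131635)/(4168693 + M) = (487 + 3131635)/(4168693 - 2407798) = 3132122/1760895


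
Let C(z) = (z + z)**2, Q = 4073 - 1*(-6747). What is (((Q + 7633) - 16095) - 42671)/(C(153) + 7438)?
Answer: -40313/101074 ≈ -0.39885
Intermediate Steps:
Q = 10820 (Q = 4073 + 6747 = 10820)
C(z) = 4*z**2 (C(z) = (2*z)**2 = 4*z**2)
(((Q + 7633) - 16095) - 42671)/(C(153) + 7438) = (((10820 + 7633) - 16095) - 42671)/(4*153**2 + 7438) = ((18453 - 16095) - 42671)/(4*23409 + 7438) = (2358 - 42671)/(93636 + 7438) = -40313/101074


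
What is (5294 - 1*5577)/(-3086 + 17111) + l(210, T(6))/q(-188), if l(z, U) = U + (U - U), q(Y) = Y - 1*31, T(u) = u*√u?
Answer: -283/14025 - 2*√6/73 ≈ -0.087288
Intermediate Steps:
T(u) = u^(3/2)
q(Y) = -31 + Y (q(Y) = Y - 31 = -31 + Y)
l(z, U) = U (l(z, U) = U + 0 = U)
(5294 - 1*5577)/(-3086 + 17111) + l(210, T(6))/q(-188) = (5294 - 1*5577)/(-3086 + 17111) + 6^(3/2)/(-31 - 188) = (5294 - 5577)/14025 + (6*√6)/(-219) = -283*1/14025 + (6*√6)*(-1/219) = -283/14025 - 2*√6/73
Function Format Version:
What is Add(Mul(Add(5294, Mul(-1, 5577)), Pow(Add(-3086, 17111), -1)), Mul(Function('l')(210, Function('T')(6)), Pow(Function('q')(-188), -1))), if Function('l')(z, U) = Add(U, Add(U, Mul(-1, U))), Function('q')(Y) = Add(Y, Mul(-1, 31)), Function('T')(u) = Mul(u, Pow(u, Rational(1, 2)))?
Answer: Add(Rational(-283, 14025), Mul(Rational(-2, 73), Pow(6, Rational(1, 2)))) ≈ -0.087288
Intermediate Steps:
Function('T')(u) = Pow(u, Rational(3, 2))
Function('q')(Y) = Add(-31, Y) (Function('q')(Y) = Add(Y, -31) = Add(-31, Y))
Function('l')(z, U) = U (Function('l')(z, U) = Add(U, 0) = U)
Add(Mul(Add(5294, Mul(-1, 5577)), Pow(Add(-3086, 17111), -1)), Mul(Function('l')(210, Function('T')(6)), Pow(Function('q')(-188), -1))) = Add(Mul(Add(5294, Mul(-1, 5577)), Pow(Add(-3086, 17111), -1)), Mul(Pow(6, Rational(3, 2)), Pow(Add(-31, -188), -1))) = Add(Mul(Add(5294, -5577), Pow(14025, -1)), Mul(Mul(6, Pow(6, Rational(1, 2))), Pow(-219, -1))) = Add(Mul(-283, Rational(1, 14025)), Mul(Mul(6, Pow(6, Rational(1, 2))), Rational(-1, 219))) = Add(Rational(-283, 14025), Mul(Rational(-2, 73), Pow(6, Rational(1, 2))))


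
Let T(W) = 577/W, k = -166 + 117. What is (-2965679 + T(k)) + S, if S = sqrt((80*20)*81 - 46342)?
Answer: -145318848/49 + sqrt(83258) ≈ -2.9654e+6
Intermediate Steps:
k = -49
S = sqrt(83258) (S = sqrt(1600*81 - 46342) = sqrt(129600 - 46342) = sqrt(83258) ≈ 288.54)
(-2965679 + T(k)) + S = (-2965679 + 577/(-49)) + sqrt(83258) = (-2965679 + 577*(-1/49)) + sqrt(83258) = (-2965679 - 577/49) + sqrt(83258) = -145318848/49 + sqrt(83258)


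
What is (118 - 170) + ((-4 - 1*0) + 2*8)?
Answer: -40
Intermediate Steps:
(118 - 170) + ((-4 - 1*0) + 2*8) = -52 + ((-4 + 0) + 16) = -52 + (-4 + 16) = -52 + 12 = -40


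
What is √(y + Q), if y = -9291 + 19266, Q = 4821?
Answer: 6*√411 ≈ 121.64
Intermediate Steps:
y = 9975
√(y + Q) = √(9975 + 4821) = √14796 = 6*√411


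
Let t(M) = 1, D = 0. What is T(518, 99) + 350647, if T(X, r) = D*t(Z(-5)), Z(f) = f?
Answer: 350647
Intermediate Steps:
T(X, r) = 0 (T(X, r) = 0*1 = 0)
T(518, 99) + 350647 = 0 + 350647 = 350647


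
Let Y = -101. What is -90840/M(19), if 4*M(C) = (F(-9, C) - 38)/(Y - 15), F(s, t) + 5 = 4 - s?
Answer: -1404992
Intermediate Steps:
F(s, t) = -1 - s (F(s, t) = -5 + (4 - s) = -1 - s)
M(C) = 15/232 (M(C) = (((-1 - 1*(-9)) - 38)/(-101 - 15))/4 = (((-1 + 9) - 38)/(-116))/4 = ((8 - 38)*(-1/116))/4 = (-30*(-1/116))/4 = (¼)*(15/58) = 15/232)
-90840/M(19) = -90840/15/232 = -90840*232/15 = -1404992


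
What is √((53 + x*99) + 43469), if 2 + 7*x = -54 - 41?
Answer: √2065357/7 ≈ 205.30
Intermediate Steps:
x = -97/7 (x = -2/7 + (-54 - 41)/7 = -2/7 + (⅐)*(-95) = -2/7 - 95/7 = -97/7 ≈ -13.857)
√((53 + x*99) + 43469) = √((53 - 97/7*99) + 43469) = √((53 - 9603/7) + 43469) = √(-9232/7 + 43469) = √(295051/7) = √2065357/7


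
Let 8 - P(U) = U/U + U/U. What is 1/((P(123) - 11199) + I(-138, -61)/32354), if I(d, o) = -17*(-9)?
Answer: -32354/362138169 ≈ -8.9342e-5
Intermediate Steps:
I(d, o) = 153
P(U) = 6 (P(U) = 8 - (U/U + U/U) = 8 - (1 + 1) = 8 - 1*2 = 8 - 2 = 6)
1/((P(123) - 11199) + I(-138, -61)/32354) = 1/((6 - 11199) + 153/32354) = 1/(-11193 + 153*(1/32354)) = 1/(-11193 + 153/32354) = 1/(-362138169/32354) = -32354/362138169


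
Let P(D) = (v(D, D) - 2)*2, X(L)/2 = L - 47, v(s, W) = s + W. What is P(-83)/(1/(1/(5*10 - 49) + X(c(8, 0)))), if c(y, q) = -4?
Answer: 33936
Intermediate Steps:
v(s, W) = W + s
X(L) = -94 + 2*L (X(L) = 2*(L - 47) = 2*(-47 + L) = -94 + 2*L)
P(D) = -4 + 4*D (P(D) = ((D + D) - 2)*2 = (2*D - 2)*2 = (-2 + 2*D)*2 = -4 + 4*D)
P(-83)/(1/(1/(5*10 - 49) + X(c(8, 0)))) = (-4 + 4*(-83))/(1/(1/(5*10 - 49) + (-94 + 2*(-4)))) = (-4 - 332)/(1/(1/(50 - 49) + (-94 - 8))) = -336/(1/(1/1 - 102)) = -336/(1/(1 - 102)) = -336/(1/(-101)) = -336/(-1/101) = -336*(-101) = 33936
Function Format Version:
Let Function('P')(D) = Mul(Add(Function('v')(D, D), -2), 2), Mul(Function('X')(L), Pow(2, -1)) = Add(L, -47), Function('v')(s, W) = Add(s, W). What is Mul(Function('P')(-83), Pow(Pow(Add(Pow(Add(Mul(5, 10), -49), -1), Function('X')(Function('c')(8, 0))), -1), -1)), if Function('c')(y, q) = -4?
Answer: 33936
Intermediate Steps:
Function('v')(s, W) = Add(W, s)
Function('X')(L) = Add(-94, Mul(2, L)) (Function('X')(L) = Mul(2, Add(L, -47)) = Mul(2, Add(-47, L)) = Add(-94, Mul(2, L)))
Function('P')(D) = Add(-4, Mul(4, D)) (Function('P')(D) = Mul(Add(Add(D, D), -2), 2) = Mul(Add(Mul(2, D), -2), 2) = Mul(Add(-2, Mul(2, D)), 2) = Add(-4, Mul(4, D)))
Mul(Function('P')(-83), Pow(Pow(Add(Pow(Add(Mul(5, 10), -49), -1), Function('X')(Function('c')(8, 0))), -1), -1)) = Mul(Add(-4, Mul(4, -83)), Pow(Pow(Add(Pow(Add(Mul(5, 10), -49), -1), Add(-94, Mul(2, -4))), -1), -1)) = Mul(Add(-4, -332), Pow(Pow(Add(Pow(Add(50, -49), -1), Add(-94, -8)), -1), -1)) = Mul(-336, Pow(Pow(Add(Pow(1, -1), -102), -1), -1)) = Mul(-336, Pow(Pow(Add(1, -102), -1), -1)) = Mul(-336, Pow(Pow(-101, -1), -1)) = Mul(-336, Pow(Rational(-1, 101), -1)) = Mul(-336, -101) = 33936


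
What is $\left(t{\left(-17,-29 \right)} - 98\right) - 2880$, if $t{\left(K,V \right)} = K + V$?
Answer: $-3024$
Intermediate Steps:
$\left(t{\left(-17,-29 \right)} - 98\right) - 2880 = \left(\left(-17 - 29\right) - 98\right) - 2880 = \left(-46 - 98\right) - 2880 = -144 - 2880 = -3024$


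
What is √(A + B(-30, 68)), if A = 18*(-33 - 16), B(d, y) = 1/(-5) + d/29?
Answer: I*√18570005/145 ≈ 29.719*I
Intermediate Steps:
B(d, y) = -⅕ + d/29 (B(d, y) = 1*(-⅕) + d*(1/29) = -⅕ + d/29)
A = -882 (A = 18*(-49) = -882)
√(A + B(-30, 68)) = √(-882 + (-⅕ + (1/29)*(-30))) = √(-882 + (-⅕ - 30/29)) = √(-882 - 179/145) = √(-128069/145) = I*√18570005/145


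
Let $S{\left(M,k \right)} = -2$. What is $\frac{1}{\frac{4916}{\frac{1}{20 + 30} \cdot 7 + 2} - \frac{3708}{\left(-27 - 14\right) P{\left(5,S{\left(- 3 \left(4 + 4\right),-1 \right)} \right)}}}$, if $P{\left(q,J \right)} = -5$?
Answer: $\frac{21935}{49992244} \approx 0.00043877$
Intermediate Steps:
$\frac{1}{\frac{4916}{\frac{1}{20 + 30} \cdot 7 + 2} - \frac{3708}{\left(-27 - 14\right) P{\left(5,S{\left(- 3 \left(4 + 4\right),-1 \right)} \right)}}} = \frac{1}{\frac{4916}{\frac{1}{20 + 30} \cdot 7 + 2} - \frac{3708}{\left(-27 - 14\right) \left(-5\right)}} = \frac{1}{\frac{4916}{\frac{1}{50} \cdot 7 + 2} - \frac{3708}{\left(-41\right) \left(-5\right)}} = \frac{1}{\frac{4916}{\frac{1}{50} \cdot 7 + 2} - \frac{3708}{205}} = \frac{1}{\frac{4916}{\frac{7}{50} + 2} - \frac{3708}{205}} = \frac{1}{\frac{4916}{\frac{107}{50}} - \frac{3708}{205}} = \frac{1}{4916 \cdot \frac{50}{107} - \frac{3708}{205}} = \frac{1}{\frac{245800}{107} - \frac{3708}{205}} = \frac{1}{\frac{49992244}{21935}} = \frac{21935}{49992244}$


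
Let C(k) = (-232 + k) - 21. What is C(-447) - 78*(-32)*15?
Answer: 36740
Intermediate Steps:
C(k) = -253 + k
C(-447) - 78*(-32)*15 = (-253 - 447) - 78*(-32)*15 = -700 - (-2496)*15 = -700 - 1*(-37440) = -700 + 37440 = 36740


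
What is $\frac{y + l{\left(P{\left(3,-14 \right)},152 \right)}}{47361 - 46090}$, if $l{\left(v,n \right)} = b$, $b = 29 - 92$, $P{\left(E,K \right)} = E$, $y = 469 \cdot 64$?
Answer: $\frac{29953}{1271} \approx 23.566$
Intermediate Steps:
$y = 30016$
$b = -63$ ($b = 29 - 92 = -63$)
$l{\left(v,n \right)} = -63$
$\frac{y + l{\left(P{\left(3,-14 \right)},152 \right)}}{47361 - 46090} = \frac{30016 - 63}{47361 - 46090} = \frac{29953}{1271}$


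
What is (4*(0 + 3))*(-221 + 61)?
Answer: -1920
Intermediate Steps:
(4*(0 + 3))*(-221 + 61) = (4*3)*(-160) = 12*(-160) = -1920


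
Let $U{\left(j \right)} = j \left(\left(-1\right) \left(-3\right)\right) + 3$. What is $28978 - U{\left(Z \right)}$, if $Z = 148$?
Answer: $28531$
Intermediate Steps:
$U{\left(j \right)} = 3 + 3 j$ ($U{\left(j \right)} = j 3 + 3 = 3 j + 3 = 3 + 3 j$)
$28978 - U{\left(Z \right)} = 28978 - \left(3 + 3 \cdot 148\right) = 28978 - \left(3 + 444\right) = 28978 - 447 = 28531$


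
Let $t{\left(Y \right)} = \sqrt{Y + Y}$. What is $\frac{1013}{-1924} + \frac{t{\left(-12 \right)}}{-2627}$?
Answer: $- \frac{1013}{1924} - \frac{2 i \sqrt{6}}{2627} \approx -0.52651 - 0.0018649 i$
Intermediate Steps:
$t{\left(Y \right)} = \sqrt{2} \sqrt{Y}$ ($t{\left(Y \right)} = \sqrt{2 Y} = \sqrt{2} \sqrt{Y}$)
$\frac{1013}{-1924} + \frac{t{\left(-12 \right)}}{-2627} = \frac{1013}{-1924} + \frac{\sqrt{2} \sqrt{-12}}{-2627} = 1013 \left(- \frac{1}{1924}\right) + \sqrt{2} \cdot 2 i \sqrt{3} \left(- \frac{1}{2627}\right) = - \frac{1013}{1924} + 2 i \sqrt{6} \left(- \frac{1}{2627}\right) = - \frac{1013}{1924} - \frac{2 i \sqrt{6}}{2627}$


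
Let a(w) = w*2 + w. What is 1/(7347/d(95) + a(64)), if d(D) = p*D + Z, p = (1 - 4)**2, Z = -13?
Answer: 842/169011 ≈ 0.0049819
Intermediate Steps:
p = 9 (p = (-3)**2 = 9)
a(w) = 3*w (a(w) = 2*w + w = 3*w)
d(D) = -13 + 9*D (d(D) = 9*D - 13 = -13 + 9*D)
1/(7347/d(95) + a(64)) = 1/(7347/(-13 + 9*95) + 3*64) = 1/(7347/(-13 + 855) + 192) = 1/(7347/842 + 192) = 1/(169011/842) = 842/169011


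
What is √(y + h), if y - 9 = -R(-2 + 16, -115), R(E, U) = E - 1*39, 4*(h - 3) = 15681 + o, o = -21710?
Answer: I*√5881/2 ≈ 38.344*I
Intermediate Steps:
h = -6017/4 (h = 3 + (15681 - 21710)/4 = 3 + (¼)*(-6029) = 3 - 6029/4 = -6017/4 ≈ -1504.3)
R(E, U) = -39 + E (R(E, U) = E - 39 = -39 + E)
y = 34 (y = 9 - (-39 + (-2 + 16)) = 9 - (-39 + 14) = 9 - 1*(-25) = 9 + 25 = 34)
√(y + h) = √(34 - 6017/4) = √(-5881/4) = I*√5881/2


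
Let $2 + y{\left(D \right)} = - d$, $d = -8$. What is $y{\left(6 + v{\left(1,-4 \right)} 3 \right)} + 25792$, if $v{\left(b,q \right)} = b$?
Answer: $25798$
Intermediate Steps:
$y{\left(D \right)} = 6$ ($y{\left(D \right)} = -2 - -8 = -2 + 8 = 6$)
$y{\left(6 + v{\left(1,-4 \right)} 3 \right)} + 25792 = 6 + 25792 = 25798$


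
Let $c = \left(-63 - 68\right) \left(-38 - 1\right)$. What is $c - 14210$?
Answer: $-9101$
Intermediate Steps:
$c = 5109$ ($c = - 131 \left(-38 - 1\right) = \left(-131\right) \left(-39\right) = 5109$)
$c - 14210 = 5109 - 14210 = -9101$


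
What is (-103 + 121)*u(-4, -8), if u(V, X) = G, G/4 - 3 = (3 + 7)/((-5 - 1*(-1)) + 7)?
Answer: 456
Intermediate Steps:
G = 76/3 (G = 12 + 4*((3 + 7)/((-5 - 1*(-1)) + 7)) = 12 + 4*(10/((-5 + 1) + 7)) = 12 + 4*(10/(-4 + 7)) = 12 + 4*(10/3) = 12 + 40/3 = 76/3 ≈ 25.333)
u(V, X) = 76/3
(-103 + 121)*u(-4, -8) = (-103 + 121)*(76/3) = 18*(76/3) = 456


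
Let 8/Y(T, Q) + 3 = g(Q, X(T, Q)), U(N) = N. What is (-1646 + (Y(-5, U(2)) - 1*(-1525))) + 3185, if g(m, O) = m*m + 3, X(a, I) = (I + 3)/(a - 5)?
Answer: 3066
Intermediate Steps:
X(a, I) = (3 + I)/(-5 + a)
g(m, O) = 3 + m**2 (g(m, O) = m**2 + 3 = 3 + m**2)
Y(T, Q) = 8/Q**2 (Y(T, Q) = 8/(-3 + (3 + Q**2)) = 8/(Q**2) = 8/Q**2)
(-1646 + (Y(-5, U(2)) - 1*(-1525))) + 3185 = (-1646 + (8/2**2 - 1*(-1525))) + 3185 = (-1646 + (8*(1/4) + 1525)) + 3185 = (-1646 + (2 + 1525)) + 3185 = (-1646 + 1527) + 3185 = -119 + 3185 = 3066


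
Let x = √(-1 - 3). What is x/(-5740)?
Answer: -I/2870 ≈ -0.00034843*I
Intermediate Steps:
x = 2*I (x = √(-4) = 2*I ≈ 2.0*I)
x/(-5740) = (2*I)/(-5740) = (2*I)*(-1/5740) = -I/2870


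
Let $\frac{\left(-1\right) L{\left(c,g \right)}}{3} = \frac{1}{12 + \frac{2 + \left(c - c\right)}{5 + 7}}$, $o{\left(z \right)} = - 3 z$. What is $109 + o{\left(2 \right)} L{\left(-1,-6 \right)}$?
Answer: $\frac{8065}{73} \approx 110.48$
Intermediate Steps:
$L{\left(c,g \right)} = - \frac{18}{73}$ ($L{\left(c,g \right)} = - \frac{3}{12 + \frac{2 + \left(c - c\right)}{5 + 7}} = - \frac{3}{12 + \frac{2 + 0}{12}} = - \frac{3}{12 + 2 \cdot \frac{1}{12}} = - \frac{3}{12 + \frac{1}{6}} = - \frac{3}{\frac{73}{6}} = \left(-3\right) \frac{6}{73} = - \frac{18}{73}$)
$109 + o{\left(2 \right)} L{\left(-1,-6 \right)} = 109 + \left(-3\right) 2 \left(- \frac{18}{73}\right) = 109 - - \frac{108}{73} = 109 + \frac{108}{73} = \frac{8065}{73}$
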